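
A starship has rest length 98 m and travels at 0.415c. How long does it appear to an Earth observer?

Proper length L₀ = 98 m
γ = 1/√(1 - 0.415²) = 1.0991
L = L₀/γ = 98/1.0991 = 89.16 m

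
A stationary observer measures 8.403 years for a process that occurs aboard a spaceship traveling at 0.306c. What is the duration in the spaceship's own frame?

Dilated time Δt = 8.403 years
γ = 1/√(1 - 0.306²) = 1.0504
Δt₀ = Δt/γ = 8.403/1.0504 = 8.000 years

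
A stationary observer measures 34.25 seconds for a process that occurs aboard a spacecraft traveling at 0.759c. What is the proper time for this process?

Dilated time Δt = 34.25 seconds
γ = 1/√(1 - 0.759²) = 1.536
Δt₀ = Δt/γ = 34.25/1.536 = 22.30 seconds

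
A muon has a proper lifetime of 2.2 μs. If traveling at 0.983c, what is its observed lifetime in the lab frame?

Proper lifetime τ₀ = 2.2 μs
γ = 1/√(1 - 0.983²) = 5.446
τ = γτ₀ = 5.446 × 2.2 μs = 11.98 μs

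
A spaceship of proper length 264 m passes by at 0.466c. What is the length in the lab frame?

Proper length L₀ = 264 m
γ = 1/√(1 - 0.466²) = 1.130
L = L₀/γ = 264/1.130 = 233.6 m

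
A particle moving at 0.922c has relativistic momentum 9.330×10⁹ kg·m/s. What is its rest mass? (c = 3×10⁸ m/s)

γ = 1/√(1 - 0.922²) = 2.583
v = 0.922 × 3×10⁸ = 2.766×10⁸ m/s
m = p/(γv) = 9.330×10⁹/(2.583 × 2.766×10⁸) = 13.06 kg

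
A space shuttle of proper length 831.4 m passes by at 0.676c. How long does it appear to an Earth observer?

Proper length L₀ = 831.4 m
γ = 1/√(1 - 0.676²) = 1.357
L = L₀/γ = 831.4/1.357 = 612.7 m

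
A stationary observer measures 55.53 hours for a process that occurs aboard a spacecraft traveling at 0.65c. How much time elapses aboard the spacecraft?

Dilated time Δt = 55.53 hours
γ = 1/√(1 - 0.65²) = 1.316
Δt₀ = Δt/γ = 55.53/1.316 = 42.20 hours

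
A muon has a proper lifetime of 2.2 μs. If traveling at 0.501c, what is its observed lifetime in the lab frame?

Proper lifetime τ₀ = 2.2 μs
γ = 1/√(1 - 0.501²) = 1.1555
τ = γτ₀ = 1.1555 × 2.2 μs = 2.542 μs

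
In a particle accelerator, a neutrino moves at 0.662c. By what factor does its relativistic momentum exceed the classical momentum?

p_rel = γmv, p_class = mv
Ratio = γ = 1/√(1 - 0.662²)
= 1/√(0.561756) = 1.334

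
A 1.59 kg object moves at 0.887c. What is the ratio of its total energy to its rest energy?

E = γmc², E₀ = mc²
E/E₀ = γ = 1/√(1 - 0.887²) = 2.166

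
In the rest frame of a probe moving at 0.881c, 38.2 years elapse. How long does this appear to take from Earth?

Proper time Δt₀ = 38.2 years
γ = 1/√(1 - 0.881²) = 2.1136
Δt = γΔt₀ = 2.1136 × 38.2 = 80.74 years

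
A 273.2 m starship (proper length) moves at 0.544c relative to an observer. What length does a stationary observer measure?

Proper length L₀ = 273.2 m
γ = 1/√(1 - 0.544²) = 1.192
L = L₀/γ = 273.2/1.192 = 229.2 m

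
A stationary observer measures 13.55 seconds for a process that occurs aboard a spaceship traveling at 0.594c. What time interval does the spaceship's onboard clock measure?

Dilated time Δt = 13.55 seconds
γ = 1/√(1 - 0.594²) = 1.243
Δt₀ = Δt/γ = 13.55/1.243 = 10.90 seconds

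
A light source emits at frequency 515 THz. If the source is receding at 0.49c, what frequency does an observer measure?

β = v/c = 0.49
(1-β)/(1+β) = 0.51/1.49 = 0.34228
Doppler factor = √(0.34228) = 0.5850
f_obs = 515 × 0.5850 = 301.3 THz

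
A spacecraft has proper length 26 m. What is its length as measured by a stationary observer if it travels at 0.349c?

Proper length L₀ = 26 m
γ = 1/√(1 - 0.349²) = 1.067
L = L₀/γ = 26/1.067 = 24.37 m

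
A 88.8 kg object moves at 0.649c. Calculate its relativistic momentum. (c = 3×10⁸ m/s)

γ = 1/√(1 - 0.649²) = 1.3144
v = 0.649 × 3×10⁸ = 1.947×10⁸ m/s
p = γmv = 1.3144 × 88.8 × 1.947×10⁸ = 2.273×10¹⁰ kg·m/s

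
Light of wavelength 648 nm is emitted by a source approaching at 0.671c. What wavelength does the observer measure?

β = 0.671
Wavelength Doppler factor = √(0.329/1.671) = √(0.1969) = 0.4437
λ_obs = 648 × 0.4437 = 287.5 nm (blueshift)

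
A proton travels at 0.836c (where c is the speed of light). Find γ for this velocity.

v/c = 0.836, so (v/c)² = 0.698896
1 - (v/c)² = 0.301104
γ = 1/√(0.301104) = 1.822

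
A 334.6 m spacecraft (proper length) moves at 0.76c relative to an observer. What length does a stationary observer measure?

Proper length L₀ = 334.6 m
γ = 1/√(1 - 0.76²) = 1.5386
L = L₀/γ = 334.6/1.5386 = 217.5 m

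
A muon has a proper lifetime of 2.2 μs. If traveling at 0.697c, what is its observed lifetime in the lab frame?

Proper lifetime τ₀ = 2.2 μs
γ = 1/√(1 - 0.697²) = 1.3946
τ = γτ₀ = 1.3946 × 2.2 μs = 3.068 μs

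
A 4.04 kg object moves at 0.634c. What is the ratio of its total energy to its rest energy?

E = γmc², E₀ = mc²
E/E₀ = γ = 1/√(1 - 0.634²) = 1.293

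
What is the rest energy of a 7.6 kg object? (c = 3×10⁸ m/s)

c² = (3×10⁸)² = 9.000×10¹⁶ m²/s²
E₀ = mc² = 7.6 × 9.000×10¹⁶ = 6.840×10¹⁷ J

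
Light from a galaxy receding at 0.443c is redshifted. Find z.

β = 0.443
(1+β)/(1-β) = 1.443/0.557 = 2.5907
√(2.5907) = 1.6096
z = 1.6096 - 1 = 0.6096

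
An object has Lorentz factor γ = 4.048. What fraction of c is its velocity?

From γ = 1/√(1 - v²/c²):
1/γ² = 1/4.048² = 0.06103
v²/c² = 1 - 0.06103 = 0.9390
v/c = √(0.9390) = 0.9690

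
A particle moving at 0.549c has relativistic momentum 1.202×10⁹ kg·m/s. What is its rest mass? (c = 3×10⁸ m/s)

γ = 1/√(1 - 0.549²) = 1.1964
v = 0.549 × 3×10⁸ = 1.647×10⁸ m/s
m = p/(γv) = 1.202×10⁹/(1.1964 × 1.647×10⁸) = 6.100 kg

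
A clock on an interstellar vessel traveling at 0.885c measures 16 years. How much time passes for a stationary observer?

Proper time Δt₀ = 16 years
γ = 1/√(1 - 0.885²) = 2.1478
Δt = γΔt₀ = 2.1478 × 16 = 34.36 years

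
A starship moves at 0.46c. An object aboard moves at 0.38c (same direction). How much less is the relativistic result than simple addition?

Classical: u' + v = 0.38 + 0.46 = 0.84c
Relativistic: u = (0.38 + 0.46)/(1 + 0.1748) = 0.84/1.1748 = 0.7150c
Difference: 0.84 - 0.7150 = 0.1250c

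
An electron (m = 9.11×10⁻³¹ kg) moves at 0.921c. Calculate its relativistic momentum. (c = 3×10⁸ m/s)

γ = 1/√(1 - 0.921²) = 2.567
v = 0.921 × 3×10⁸ = 2.763×10⁸ m/s
p = γmv = 2.567 × 9.11×10⁻³¹ × 2.763×10⁸ = 6.461×10⁻²² kg·m/s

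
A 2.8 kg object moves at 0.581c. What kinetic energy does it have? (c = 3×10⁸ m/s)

γ = 1/√(1 - 0.581²) = 1.22865
γ - 1 = 0.22865
KE = (γ-1)mc² = 0.22865 × 2.8 × (3×10⁸)² = 5.762×10¹⁶ J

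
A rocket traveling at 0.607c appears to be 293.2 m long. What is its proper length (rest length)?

Contracted length L = 293.2 m
γ = 1/√(1 - 0.607²) = 1.2583
L₀ = γL = 1.2583 × 293.2 = 368.9 m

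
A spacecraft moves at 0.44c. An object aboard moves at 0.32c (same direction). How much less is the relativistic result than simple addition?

Classical: u' + v = 0.32 + 0.44 = 0.76c
Relativistic: u = (0.32 + 0.44)/(1 + 0.1408) = 0.76/1.1408 = 0.6662c
Difference: 0.76 - 0.6662 = 0.09380c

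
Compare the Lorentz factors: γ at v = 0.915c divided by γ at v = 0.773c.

γ₁ = 1/√(1 - 0.915²) = 2.4786
γ₂ = 1/√(1 - 0.773²) = 1.5763
γ₁/γ₂ = 2.4786/1.5763 = 1.572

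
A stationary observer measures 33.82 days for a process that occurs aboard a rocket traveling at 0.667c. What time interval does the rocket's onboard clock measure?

Dilated time Δt = 33.82 days
γ = 1/√(1 - 0.667²) = 1.342
Δt₀ = Δt/γ = 33.82/1.342 = 25.20 days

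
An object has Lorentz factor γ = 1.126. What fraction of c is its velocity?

From γ = 1/√(1 - v²/c²):
1/γ² = 1/1.126² = 0.7887
v²/c² = 1 - 0.7887 = 0.2113
v/c = √(0.2113) = 0.4597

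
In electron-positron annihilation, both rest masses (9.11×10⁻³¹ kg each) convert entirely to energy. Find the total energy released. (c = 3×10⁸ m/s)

Both particles have the same rest mass, so total mass = 2m
E = 2m·c² = 2 × 9.11×10⁻³¹ × (3×10⁸)²
= 2 × 9.11×10⁻³¹ × 9×10¹⁶
= 1.640×10⁻¹³ J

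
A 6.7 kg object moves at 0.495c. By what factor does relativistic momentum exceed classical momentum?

p_rel = γmv, p_class = mv
Ratio = γ = 1/√(1 - 0.495²) = 1.151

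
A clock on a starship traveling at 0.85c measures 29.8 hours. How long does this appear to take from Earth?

Proper time Δt₀ = 29.8 hours
γ = 1/√(1 - 0.85²) = 1.8983
Δt = γΔt₀ = 1.8983 × 29.8 = 56.57 hours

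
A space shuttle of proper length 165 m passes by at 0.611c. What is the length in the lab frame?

Proper length L₀ = 165 m
γ = 1/√(1 - 0.611²) = 1.263
L = L₀/γ = 165/1.263 = 130.6 m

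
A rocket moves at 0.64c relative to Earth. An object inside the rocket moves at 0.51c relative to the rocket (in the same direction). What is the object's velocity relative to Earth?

u = (u' + v)/(1 + u'v/c²)
Numerator: 0.51 + 0.64 = 1.15
Denominator: 1 + 0.3264 = 1.3264
u = 1.15/1.3264 = 0.8670c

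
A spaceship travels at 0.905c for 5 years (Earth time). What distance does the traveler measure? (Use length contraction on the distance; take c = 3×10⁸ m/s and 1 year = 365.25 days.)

Earth distance: d = v × t = 0.905c × 5 yr = 4.284×10¹⁶ m
γ = 2.351
d' = d/γ = 4.284×10¹⁶/2.351 = 1.822×10¹⁶ m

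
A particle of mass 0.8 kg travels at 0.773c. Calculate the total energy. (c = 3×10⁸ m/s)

γ = 1/√(1 - 0.773²) = 1.576
mc² = 0.8 × (3×10⁸)² = 7.200×10¹⁶ J
E = γmc² = 1.576 × 7.200×10¹⁶ = 1.135×10¹⁷ J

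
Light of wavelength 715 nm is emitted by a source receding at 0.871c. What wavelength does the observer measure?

β = 0.871
Wavelength Doppler factor = √(1.871/0.129) = √(14.50) = 3.808
λ_obs = 715 × 3.808 = 2723 nm (redshift)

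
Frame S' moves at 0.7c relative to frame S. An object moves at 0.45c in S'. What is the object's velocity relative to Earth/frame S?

u = (u' + v)/(1 + u'v/c²)
Numerator: 0.45 + 0.7 = 1.15
Denominator: 1 + 0.315 = 1.315
u = 1.15/1.315 = 0.8745c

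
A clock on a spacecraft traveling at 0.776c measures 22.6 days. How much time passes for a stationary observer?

Proper time Δt₀ = 22.6 days
γ = 1/√(1 - 0.776²) = 1.5855
Δt = γΔt₀ = 1.5855 × 22.6 = 35.83 days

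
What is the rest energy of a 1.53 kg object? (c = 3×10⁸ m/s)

c² = (3×10⁸)² = 9.000×10¹⁶ m²/s²
E₀ = mc² = 1.53 × 9.000×10¹⁶ = 1.377×10¹⁷ J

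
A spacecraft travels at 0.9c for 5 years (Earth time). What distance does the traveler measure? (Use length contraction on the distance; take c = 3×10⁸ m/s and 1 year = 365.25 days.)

Earth distance: d = v × t = 0.9c × 5 yr = 4.260×10¹⁶ m
γ = 2.294
d' = d/γ = 4.260×10¹⁶/2.294 = 1.857×10¹⁶ m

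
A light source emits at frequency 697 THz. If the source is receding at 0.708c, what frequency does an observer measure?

β = v/c = 0.708
(1-β)/(1+β) = 0.292/1.708 = 0.1710
Doppler factor = √(0.1710) = 0.4135
f_obs = 697 × 0.4135 = 288.2 THz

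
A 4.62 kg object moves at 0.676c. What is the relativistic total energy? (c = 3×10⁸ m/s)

γ = 1/√(1 - 0.676²) = 1.35703
mc² = 4.62 × (3×10⁸)² = 4.158×10¹⁷ J
E = γmc² = 1.35703 × 4.158×10¹⁷ = 5.643×10¹⁷ J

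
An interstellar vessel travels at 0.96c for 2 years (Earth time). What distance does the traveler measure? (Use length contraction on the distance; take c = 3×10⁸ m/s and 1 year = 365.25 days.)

Earth distance: d = v × t = 0.96c × 2 yr = 1.8177×10¹⁶ m
γ = 3.5714
d' = d/γ = 1.8177×10¹⁶/3.5714 = 5.090×10¹⁵ m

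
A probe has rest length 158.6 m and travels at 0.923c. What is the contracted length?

Proper length L₀ = 158.6 m
γ = 1/√(1 - 0.923²) = 2.5988
L = L₀/γ = 158.6/2.5988 = 61.03 m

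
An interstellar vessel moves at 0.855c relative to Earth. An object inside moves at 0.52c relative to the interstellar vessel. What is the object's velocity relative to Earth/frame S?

u = (u' + v)/(1 + u'v/c²)
Numerator: 0.52 + 0.855 = 1.375
Denominator: 1 + 0.4446 = 1.4446
u = 1.375/1.4446 = 0.9518c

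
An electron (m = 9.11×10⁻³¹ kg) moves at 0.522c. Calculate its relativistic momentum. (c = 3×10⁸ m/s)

γ = 1/√(1 - 0.522²) = 1.1724
v = 0.522 × 3×10⁸ = 1.566×10⁸ m/s
p = γmv = 1.1724 × 9.11×10⁻³¹ × 1.566×10⁸ = 1.673×10⁻²² kg·m/s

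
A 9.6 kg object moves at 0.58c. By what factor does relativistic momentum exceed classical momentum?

p_rel = γmv, p_class = mv
Ratio = γ = 1/√(1 - 0.58²) = 1.228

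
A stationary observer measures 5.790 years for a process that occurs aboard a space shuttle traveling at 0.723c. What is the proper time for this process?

Dilated time Δt = 5.790 years
γ = 1/√(1 - 0.723²) = 1.4475
Δt₀ = Δt/γ = 5.790/1.4475 = 4.000 years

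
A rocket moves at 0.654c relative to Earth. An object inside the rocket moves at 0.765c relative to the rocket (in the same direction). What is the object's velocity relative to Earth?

u = (u' + v)/(1 + u'v/c²)
Numerator: 0.765 + 0.654 = 1.419
Denominator: 1 + 0.50031 = 1.50031
u = 1.419/1.50031 = 0.9458c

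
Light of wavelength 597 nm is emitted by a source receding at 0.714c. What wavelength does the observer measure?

β = 0.714
Wavelength Doppler factor = √(1.714/0.286) = √(5.993) = 2.448
λ_obs = 597 × 2.448 = 1461 nm (redshift)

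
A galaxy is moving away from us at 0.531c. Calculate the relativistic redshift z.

β = 0.531
(1+β)/(1-β) = 1.531/0.469 = 3.2644
√(3.2644) = 1.8068
z = 1.8068 - 1 = 0.8068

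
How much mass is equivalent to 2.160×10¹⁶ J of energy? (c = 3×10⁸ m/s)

From E = mc², we get m = E/c²
c² = (3×10⁸)² = 9×10¹⁶ m²/s²
m = 2.160×10¹⁶ / 9×10¹⁶ = 0.2400 kg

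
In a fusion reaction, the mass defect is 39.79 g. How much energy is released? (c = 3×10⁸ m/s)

Convert mass defect: Δm = 39.79 g = 0.03979 kg
E = Δm·c² = 0.03979 × (3×10⁸)²
= 0.03979 × 9×10¹⁶ = 3.581×10¹⁵ J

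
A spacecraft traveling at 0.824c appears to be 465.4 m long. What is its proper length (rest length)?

Contracted length L = 465.4 m
γ = 1/√(1 - 0.824²) = 1.765
L₀ = γL = 1.765 × 465.4 = 821.4 m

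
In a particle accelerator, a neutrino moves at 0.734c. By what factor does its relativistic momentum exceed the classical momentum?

p_rel = γmv, p_class = mv
Ratio = γ = 1/√(1 - 0.734²)
= 1/√(0.461244) = 1.472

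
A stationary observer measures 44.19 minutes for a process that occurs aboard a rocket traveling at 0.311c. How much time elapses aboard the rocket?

Dilated time Δt = 44.19 minutes
γ = 1/√(1 - 0.311²) = 1.0522
Δt₀ = Δt/γ = 44.19/1.0522 = 42.00 minutes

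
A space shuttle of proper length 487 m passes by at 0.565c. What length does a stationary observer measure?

Proper length L₀ = 487 m
γ = 1/√(1 - 0.565²) = 1.212
L = L₀/γ = 487/1.212 = 401.8 m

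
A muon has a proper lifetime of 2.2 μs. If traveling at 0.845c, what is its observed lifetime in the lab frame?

Proper lifetime τ₀ = 2.2 μs
γ = 1/√(1 - 0.845²) = 1.870
τ = γτ₀ = 1.870 × 2.2 μs = 4.114 μs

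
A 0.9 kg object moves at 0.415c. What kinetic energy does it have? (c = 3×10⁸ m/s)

γ = 1/√(1 - 0.415²) = 1.099117
γ - 1 = 0.099117
KE = (γ-1)mc² = 0.099117 × 0.9 × (3×10⁸)² = 8.028×10¹⁵ J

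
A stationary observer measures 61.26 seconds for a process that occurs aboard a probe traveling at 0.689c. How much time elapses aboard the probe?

Dilated time Δt = 61.26 seconds
γ = 1/√(1 - 0.689²) = 1.3798
Δt₀ = Δt/γ = 61.26/1.3798 = 44.40 seconds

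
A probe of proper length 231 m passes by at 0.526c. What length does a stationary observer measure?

Proper length L₀ = 231 m
γ = 1/√(1 - 0.526²) = 1.1758
L = L₀/γ = 231/1.1758 = 196.5 m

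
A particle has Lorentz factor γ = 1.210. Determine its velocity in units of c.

From γ = 1/√(1 - v²/c²):
1/γ² = 1/1.210² = 0.6830
v²/c² = 1 - 0.6830 = 0.3170
v/c = √(0.3170) = 0.5630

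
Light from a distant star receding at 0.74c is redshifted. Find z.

β = 0.74
(1+β)/(1-β) = 1.74/0.26 = 6.692
√(6.692) = 2.587
z = 2.587 - 1 = 1.587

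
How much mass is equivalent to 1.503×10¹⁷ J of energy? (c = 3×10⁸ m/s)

From E = mc², we get m = E/c²
c² = (3×10⁸)² = 9×10¹⁶ m²/s²
m = 1.503×10¹⁷ / 9×10¹⁶ = 1.670 kg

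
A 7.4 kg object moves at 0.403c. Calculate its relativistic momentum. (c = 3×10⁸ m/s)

γ = 1/√(1 - 0.403²) = 1.0927
v = 0.403 × 3×10⁸ = 1.209×10⁸ m/s
p = γmv = 1.0927 × 7.4 × 1.209×10⁸ = 9.776×10⁸ kg·m/s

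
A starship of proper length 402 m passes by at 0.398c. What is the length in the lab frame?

Proper length L₀ = 402 m
γ = 1/√(1 - 0.398²) = 1.090
L = L₀/γ = 402/1.090 = 368.8 m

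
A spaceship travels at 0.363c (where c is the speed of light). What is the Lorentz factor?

v/c = 0.363, so (v/c)² = 0.131769
1 - (v/c)² = 0.868231
γ = 1/√(0.868231) = 1.073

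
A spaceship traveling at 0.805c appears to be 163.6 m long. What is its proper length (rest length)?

Contracted length L = 163.6 m
γ = 1/√(1 - 0.805²) = 1.686
L₀ = γL = 1.686 × 163.6 = 275.8 m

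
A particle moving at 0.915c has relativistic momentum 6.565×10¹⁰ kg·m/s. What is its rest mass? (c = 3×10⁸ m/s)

γ = 1/√(1 - 0.915²) = 2.4786
v = 0.915 × 3×10⁸ = 2.745×10⁸ m/s
m = p/(γv) = 6.565×10¹⁰/(2.4786 × 2.745×10⁸) = 96.49 kg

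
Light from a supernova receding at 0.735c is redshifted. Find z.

β = 0.735
(1+β)/(1-β) = 1.735/0.265 = 6.547
√(6.547) = 2.559
z = 2.559 - 1 = 1.559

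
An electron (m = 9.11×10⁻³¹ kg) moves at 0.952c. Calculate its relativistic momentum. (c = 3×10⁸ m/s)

γ = 1/√(1 - 0.952²) = 3.267
v = 0.952 × 3×10⁸ = 2.856×10⁸ m/s
p = γmv = 3.267 × 9.11×10⁻³¹ × 2.856×10⁸ = 8.500×10⁻²² kg·m/s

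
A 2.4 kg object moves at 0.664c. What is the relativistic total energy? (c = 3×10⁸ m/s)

γ = 1/√(1 - 0.664²) = 1.3374
mc² = 2.4 × (3×10⁸)² = 2.160×10¹⁷ J
E = γmc² = 1.3374 × 2.160×10¹⁷ = 2.889×10¹⁷ J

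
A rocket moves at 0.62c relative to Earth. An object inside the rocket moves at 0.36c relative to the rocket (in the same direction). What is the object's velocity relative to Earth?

u = (u' + v)/(1 + u'v/c²)
Numerator: 0.36 + 0.62 = 0.98
Denominator: 1 + 0.2232 = 1.2232
u = 0.98/1.2232 = 0.8012c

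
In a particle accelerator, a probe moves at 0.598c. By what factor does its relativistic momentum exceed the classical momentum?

p_rel = γmv, p_class = mv
Ratio = γ = 1/√(1 - 0.598²)
= 1/√(0.642396) = 1.248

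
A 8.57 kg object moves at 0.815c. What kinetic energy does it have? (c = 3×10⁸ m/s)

γ = 1/√(1 - 0.815²) = 1.72574
γ - 1 = 0.72574
KE = (γ-1)mc² = 0.72574 × 8.57 × (3×10⁸)² = 5.598×10¹⁷ J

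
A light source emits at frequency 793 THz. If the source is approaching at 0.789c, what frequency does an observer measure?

β = v/c = 0.789
(1+β)/(1-β) = 1.789/0.211 = 8.479
Doppler factor = √(8.479) = 2.912
f_obs = 793 × 2.912 = 2309 THz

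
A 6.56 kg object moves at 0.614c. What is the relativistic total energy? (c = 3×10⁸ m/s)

γ = 1/√(1 - 0.614²) = 1.267
mc² = 6.56 × (3×10⁸)² = 5.904×10¹⁷ J
E = γmc² = 1.267 × 5.904×10¹⁷ = 7.480×10¹⁷ J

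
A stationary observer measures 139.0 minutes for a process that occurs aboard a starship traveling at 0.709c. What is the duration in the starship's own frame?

Dilated time Δt = 139.0 minutes
γ = 1/√(1 - 0.709²) = 1.41802
Δt₀ = Δt/γ = 139.0/1.41802 = 98.02 minutes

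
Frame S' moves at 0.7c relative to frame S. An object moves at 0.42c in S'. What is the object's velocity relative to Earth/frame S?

u = (u' + v)/(1 + u'v/c²)
Numerator: 0.42 + 0.7 = 1.12
Denominator: 1 + 0.294 = 1.294
u = 1.12/1.294 = 0.8655c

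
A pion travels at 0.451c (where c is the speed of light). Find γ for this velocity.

v/c = 0.451, so (v/c)² = 0.203401
1 - (v/c)² = 0.796599
γ = 1/√(0.796599) = 1.120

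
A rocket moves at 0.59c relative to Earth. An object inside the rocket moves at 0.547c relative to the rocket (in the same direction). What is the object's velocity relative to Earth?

u = (u' + v)/(1 + u'v/c²)
Numerator: 0.547 + 0.59 = 1.137
Denominator: 1 + 0.32273 = 1.32273
u = 1.137/1.32273 = 0.8596c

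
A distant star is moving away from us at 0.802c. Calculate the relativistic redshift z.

β = 0.802
(1+β)/(1-β) = 1.802/0.198 = 9.101
√(9.101) = 3.017
z = 3.017 - 1 = 2.017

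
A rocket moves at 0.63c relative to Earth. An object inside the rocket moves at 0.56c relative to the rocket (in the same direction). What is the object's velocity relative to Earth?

u = (u' + v)/(1 + u'v/c²)
Numerator: 0.56 + 0.63 = 1.19
Denominator: 1 + 0.3528 = 1.3528
u = 1.19/1.3528 = 0.8797c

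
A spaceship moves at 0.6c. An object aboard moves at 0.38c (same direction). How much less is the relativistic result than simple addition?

Classical: u' + v = 0.38 + 0.6 = 0.98c
Relativistic: u = (0.38 + 0.6)/(1 + 0.228) = 0.98/1.228 = 0.7980c
Difference: 0.98 - 0.7980 = 0.1820c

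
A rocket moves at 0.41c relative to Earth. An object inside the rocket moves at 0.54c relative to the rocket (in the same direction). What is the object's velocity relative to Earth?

u = (u' + v)/(1 + u'v/c²)
Numerator: 0.54 + 0.41 = 0.95
Denominator: 1 + 0.2214 = 1.2214
u = 0.95/1.2214 = 0.7778c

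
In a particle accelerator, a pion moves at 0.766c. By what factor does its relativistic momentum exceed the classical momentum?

p_rel = γmv, p_class = mv
Ratio = γ = 1/√(1 - 0.766²)
= 1/√(0.413244) = 1.556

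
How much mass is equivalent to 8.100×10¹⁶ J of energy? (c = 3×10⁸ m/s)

From E = mc², we get m = E/c²
c² = (3×10⁸)² = 9×10¹⁶ m²/s²
m = 8.100×10¹⁶ / 9×10¹⁶ = 0.9000 kg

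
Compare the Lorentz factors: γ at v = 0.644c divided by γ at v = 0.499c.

γ₁ = 1/√(1 - 0.644²) = 1.307
γ₂ = 1/√(1 - 0.499²) = 1.154
γ₁/γ₂ = 1.307/1.154 = 1.133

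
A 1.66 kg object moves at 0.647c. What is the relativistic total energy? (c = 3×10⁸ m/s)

γ = 1/√(1 - 0.647²) = 1.311
mc² = 1.66 × (3×10⁸)² = 1.494×10¹⁷ J
E = γmc² = 1.311 × 1.494×10¹⁷ = 1.959×10¹⁷ J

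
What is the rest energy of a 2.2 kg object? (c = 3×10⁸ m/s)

c² = (3×10⁸)² = 9.000×10¹⁶ m²/s²
E₀ = mc² = 2.2 × 9.000×10¹⁶ = 1.980×10¹⁷ J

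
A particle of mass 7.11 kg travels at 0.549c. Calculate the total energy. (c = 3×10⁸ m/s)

γ = 1/√(1 - 0.549²) = 1.1964
mc² = 7.11 × (3×10⁸)² = 6.399×10¹⁷ J
E = γmc² = 1.1964 × 6.399×10¹⁷ = 7.656×10¹⁷ J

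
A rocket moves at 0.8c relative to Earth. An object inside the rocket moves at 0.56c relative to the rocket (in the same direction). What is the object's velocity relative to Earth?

u = (u' + v)/(1 + u'v/c²)
Numerator: 0.56 + 0.8 = 1.36
Denominator: 1 + 0.448 = 1.448
u = 1.36/1.448 = 0.9392c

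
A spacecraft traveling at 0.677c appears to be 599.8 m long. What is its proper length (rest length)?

Contracted length L = 599.8 m
γ = 1/√(1 - 0.677²) = 1.35873
L₀ = γL = 1.35873 × 599.8 = 815.0 m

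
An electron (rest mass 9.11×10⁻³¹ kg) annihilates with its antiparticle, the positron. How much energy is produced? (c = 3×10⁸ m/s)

Both particles have the same rest mass, so total mass = 2m
E = 2m·c² = 2 × 9.11×10⁻³¹ × (3×10⁸)²
= 2 × 9.11×10⁻³¹ × 9×10¹⁶
= 1.640×10⁻¹³ J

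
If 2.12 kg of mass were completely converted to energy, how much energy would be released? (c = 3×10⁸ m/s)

Using E = mc²:
c² = (3×10⁸)² = 9×10¹⁶ m²/s²
E = 2.12 × 9×10¹⁶ = 1.908×10¹⁷ J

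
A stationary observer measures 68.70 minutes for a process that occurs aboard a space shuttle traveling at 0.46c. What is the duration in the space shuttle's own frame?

Dilated time Δt = 68.70 minutes
γ = 1/√(1 - 0.46²) = 1.1262
Δt₀ = Δt/γ = 68.70/1.1262 = 61.00 minutes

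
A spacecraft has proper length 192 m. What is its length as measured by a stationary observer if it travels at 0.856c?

Proper length L₀ = 192 m
γ = 1/√(1 - 0.856²) = 1.9343
L = L₀/γ = 192/1.9343 = 99.26 m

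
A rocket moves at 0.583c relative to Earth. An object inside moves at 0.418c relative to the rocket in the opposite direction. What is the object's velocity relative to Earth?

Object's velocity in rocket frame is u' = -0.418c
u = (u' + v)/(1 + u'v/c²) = (v - 0.418)/(1 - 0.418·v/c²)
Numerator: 0.583 - 0.418 = 0.165
Denominator: 1 - 0.243694 = 0.756306
u = 0.165/0.756306 = 0.2182c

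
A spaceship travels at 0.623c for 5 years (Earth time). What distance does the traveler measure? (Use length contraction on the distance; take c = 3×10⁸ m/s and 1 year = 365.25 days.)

Earth distance: d = v × t = 0.623c × 5 yr = 2.9491×10¹⁶ m
γ = 1.2784
d' = d/γ = 2.9491×10¹⁶/1.2784 = 2.307×10¹⁶ m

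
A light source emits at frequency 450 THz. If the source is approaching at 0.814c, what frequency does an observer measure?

β = v/c = 0.814
(1+β)/(1-β) = 1.814/0.186 = 9.753
Doppler factor = √(9.753) = 3.123
f_obs = 450 × 3.123 = 1405 THz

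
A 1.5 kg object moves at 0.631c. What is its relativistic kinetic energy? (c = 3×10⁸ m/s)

γ = 1/√(1 - 0.631²) = 1.289
γ - 1 = 0.2890
KE = (γ-1)mc² = 0.2890 × 1.5 × (3×10⁸)² = 3.902×10¹⁶ J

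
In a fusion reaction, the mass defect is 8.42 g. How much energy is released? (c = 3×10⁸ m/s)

Convert mass defect: Δm = 8.42 g = 0.00842 kg
E = Δm·c² = 0.00842 × (3×10⁸)²
= 0.00842 × 9×10¹⁶ = 7.578×10¹⁴ J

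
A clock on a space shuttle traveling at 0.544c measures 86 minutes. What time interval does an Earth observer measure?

Proper time Δt₀ = 86 minutes
γ = 1/√(1 - 0.544²) = 1.192
Δt = γΔt₀ = 1.192 × 86 = 102.5 minutes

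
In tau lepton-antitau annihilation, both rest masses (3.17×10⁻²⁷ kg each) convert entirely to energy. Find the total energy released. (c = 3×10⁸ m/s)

Both particles have the same rest mass, so total mass = 2m
E = 2m·c² = 2 × 3.17×10⁻²⁷ × (3×10⁸)²
= 2 × 3.17×10⁻²⁷ × 9×10¹⁶
= 5.706×10⁻¹⁰ J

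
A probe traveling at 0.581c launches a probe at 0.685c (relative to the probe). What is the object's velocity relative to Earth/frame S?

u = (u' + v)/(1 + u'v/c²)
Numerator: 0.685 + 0.581 = 1.266
Denominator: 1 + 0.397985 = 1.397985
u = 1.266/1.397985 = 0.9056c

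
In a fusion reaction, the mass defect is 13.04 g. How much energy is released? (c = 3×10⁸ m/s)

Convert mass defect: Δm = 13.04 g = 0.01304 kg
E = Δm·c² = 0.01304 × (3×10⁸)²
= 0.01304 × 9×10¹⁶ = 1.174×10¹⁵ J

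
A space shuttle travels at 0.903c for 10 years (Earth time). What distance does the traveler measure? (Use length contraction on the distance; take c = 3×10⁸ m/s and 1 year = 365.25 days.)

Earth distance: d = v × t = 0.903c × 10 yr = 8.5490×10¹⁶ m
γ = 2.3275
d' = d/γ = 8.5490×10¹⁶/2.3275 = 3.673×10¹⁶ m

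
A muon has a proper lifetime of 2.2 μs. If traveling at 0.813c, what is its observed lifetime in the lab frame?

Proper lifetime τ₀ = 2.2 μs
γ = 1/√(1 - 0.813²) = 1.7174
τ = γτ₀ = 1.7174 × 2.2 μs = 3.778 μs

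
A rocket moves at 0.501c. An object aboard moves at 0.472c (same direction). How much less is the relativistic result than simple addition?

Classical: u' + v = 0.472 + 0.501 = 0.973c
Relativistic: u = (0.472 + 0.501)/(1 + 0.236472) = 0.973/1.236472 = 0.7869c
Difference: 0.973 - 0.7869 = 0.1861c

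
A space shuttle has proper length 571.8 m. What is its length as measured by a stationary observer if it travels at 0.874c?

Proper length L₀ = 571.8 m
γ = 1/√(1 - 0.874²) = 2.0579
L = L₀/γ = 571.8/2.0579 = 277.9 m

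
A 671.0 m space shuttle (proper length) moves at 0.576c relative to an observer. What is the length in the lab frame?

Proper length L₀ = 671.0 m
γ = 1/√(1 - 0.576²) = 1.2233
L = L₀/γ = 671.0/1.2233 = 548.5 m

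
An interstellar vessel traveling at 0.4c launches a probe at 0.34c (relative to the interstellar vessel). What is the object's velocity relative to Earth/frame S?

u = (u' + v)/(1 + u'v/c²)
Numerator: 0.34 + 0.4 = 0.74
Denominator: 1 + 0.136 = 1.136
u = 0.74/1.136 = 0.6514c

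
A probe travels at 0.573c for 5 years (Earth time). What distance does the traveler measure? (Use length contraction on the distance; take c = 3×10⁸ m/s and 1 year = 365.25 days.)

Earth distance: d = v × t = 0.573c × 5 yr = 2.712×10¹⁶ m
γ = 1.220
d' = d/γ = 2.712×10¹⁶/1.220 = 2.223×10¹⁶ m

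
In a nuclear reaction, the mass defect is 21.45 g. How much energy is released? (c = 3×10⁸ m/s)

Convert mass defect: Δm = 21.45 g = 0.02145 kg
E = Δm·c² = 0.02145 × (3×10⁸)²
= 0.02145 × 9×10¹⁶ = 1.931×10¹⁵ J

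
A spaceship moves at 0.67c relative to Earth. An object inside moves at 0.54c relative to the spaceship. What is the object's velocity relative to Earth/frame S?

u = (u' + v)/(1 + u'v/c²)
Numerator: 0.54 + 0.67 = 1.21
Denominator: 1 + 0.3618 = 1.3618
u = 1.21/1.3618 = 0.8885c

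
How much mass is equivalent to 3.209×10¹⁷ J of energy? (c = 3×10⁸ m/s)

From E = mc², we get m = E/c²
c² = (3×10⁸)² = 9×10¹⁶ m²/s²
m = 3.209×10¹⁷ / 9×10¹⁶ = 3.566 kg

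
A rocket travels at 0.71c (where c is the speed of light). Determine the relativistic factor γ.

v/c = 0.71, so (v/c)² = 0.5041
1 - (v/c)² = 0.4959
γ = 1/√(0.4959) = 1.420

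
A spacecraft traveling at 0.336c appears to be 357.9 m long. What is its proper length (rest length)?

Contracted length L = 357.9 m
γ = 1/√(1 - 0.336²) = 1.0617
L₀ = γL = 1.0617 × 357.9 = 380.0 m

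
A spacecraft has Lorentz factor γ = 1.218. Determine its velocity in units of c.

From γ = 1/√(1 - v²/c²):
1/γ² = 1/1.218² = 0.6741
v²/c² = 1 - 0.6741 = 0.3259
v/c = √(0.3259) = 0.5709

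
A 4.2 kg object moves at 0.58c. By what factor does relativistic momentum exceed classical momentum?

p_rel = γmv, p_class = mv
Ratio = γ = 1/√(1 - 0.58²) = 1.228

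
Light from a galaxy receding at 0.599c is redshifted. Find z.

β = 0.599
(1+β)/(1-β) = 1.599/0.401 = 3.9875
√(3.9875) = 1.9969
z = 1.9969 - 1 = 0.9969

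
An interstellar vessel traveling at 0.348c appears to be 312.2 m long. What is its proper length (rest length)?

Contracted length L = 312.2 m
γ = 1/√(1 - 0.348²) = 1.0667
L₀ = γL = 1.0667 × 312.2 = 333.0 m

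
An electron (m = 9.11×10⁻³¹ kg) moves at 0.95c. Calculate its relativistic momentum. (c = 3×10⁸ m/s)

γ = 1/√(1 - 0.95²) = 3.2026
v = 0.95 × 3×10⁸ = 2.850×10⁸ m/s
p = γmv = 3.2026 × 9.11×10⁻³¹ × 2.850×10⁸ = 8.315×10⁻²² kg·m/s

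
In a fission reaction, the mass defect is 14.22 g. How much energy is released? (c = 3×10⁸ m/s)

Convert mass defect: Δm = 14.22 g = 0.01422 kg
E = Δm·c² = 0.01422 × (3×10⁸)²
= 0.01422 × 9×10¹⁶ = 1.280×10¹⁵ J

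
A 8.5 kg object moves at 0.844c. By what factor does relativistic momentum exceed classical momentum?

p_rel = γmv, p_class = mv
Ratio = γ = 1/√(1 - 0.844²) = 1.864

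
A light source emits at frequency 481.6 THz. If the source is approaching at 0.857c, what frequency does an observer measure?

β = v/c = 0.857
(1+β)/(1-β) = 1.857/0.143 = 12.986
Doppler factor = √(12.986) = 3.6036
f_obs = 481.6 × 3.6036 = 1735 THz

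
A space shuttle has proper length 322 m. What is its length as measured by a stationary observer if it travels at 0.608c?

Proper length L₀ = 322 m
γ = 1/√(1 - 0.608²) = 1.260
L = L₀/γ = 322/1.260 = 255.6 m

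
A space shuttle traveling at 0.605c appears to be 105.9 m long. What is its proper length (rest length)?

Contracted length L = 105.9 m
γ = 1/√(1 - 0.605²) = 1.256
L₀ = γL = 1.256 × 105.9 = 133.0 m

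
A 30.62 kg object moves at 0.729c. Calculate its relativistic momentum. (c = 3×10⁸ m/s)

γ = 1/√(1 - 0.729²) = 1.4609
v = 0.729 × 3×10⁸ = 2.187×10⁸ m/s
p = γmv = 1.4609 × 30.62 × 2.187×10⁸ = 9.783×10⁹ kg·m/s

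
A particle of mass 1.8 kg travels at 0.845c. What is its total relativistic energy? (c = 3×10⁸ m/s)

γ = 1/√(1 - 0.845²) = 1.870
mc² = 1.8 × (3×10⁸)² = 1.620×10¹⁷ J
E = γmc² = 1.870 × 1.620×10¹⁷ = 3.029×10¹⁷ J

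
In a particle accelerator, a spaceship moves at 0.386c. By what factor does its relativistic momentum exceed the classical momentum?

p_rel = γmv, p_class = mv
Ratio = γ = 1/√(1 - 0.386²)
= 1/√(0.851004) = 1.084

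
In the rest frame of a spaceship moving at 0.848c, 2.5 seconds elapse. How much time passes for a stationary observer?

Proper time Δt₀ = 2.5 seconds
γ = 1/√(1 - 0.848²) = 1.8868
Δt = γΔt₀ = 1.8868 × 2.5 = 4.717 seconds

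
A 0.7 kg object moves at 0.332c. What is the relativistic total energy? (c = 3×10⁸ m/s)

γ = 1/√(1 - 0.332²) = 1.0601
mc² = 0.7 × (3×10⁸)² = 6.300×10¹⁶ J
E = γmc² = 1.0601 × 6.300×10¹⁶ = 6.679×10¹⁶ J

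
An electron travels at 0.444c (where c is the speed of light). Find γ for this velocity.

v/c = 0.444, so (v/c)² = 0.197136
1 - (v/c)² = 0.802864
γ = 1/√(0.802864) = 1.116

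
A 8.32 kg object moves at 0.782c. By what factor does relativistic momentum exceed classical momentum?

p_rel = γmv, p_class = mv
Ratio = γ = 1/√(1 - 0.782²) = 1.604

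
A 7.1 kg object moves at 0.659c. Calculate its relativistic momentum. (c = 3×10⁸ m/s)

γ = 1/√(1 - 0.659²) = 1.3295
v = 0.659 × 3×10⁸ = 1.977×10⁸ m/s
p = γmv = 1.3295 × 7.1 × 1.977×10⁸ = 1.866×10⁹ kg·m/s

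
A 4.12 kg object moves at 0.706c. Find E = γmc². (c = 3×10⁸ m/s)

γ = 1/√(1 - 0.706²) = 1.412
mc² = 4.12 × (3×10⁸)² = 3.708×10¹⁷ J
E = γmc² = 1.412 × 3.708×10¹⁷ = 5.236×10¹⁷ J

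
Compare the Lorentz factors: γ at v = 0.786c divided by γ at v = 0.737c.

γ₁ = 1/√(1 - 0.786²) = 1.618
γ₂ = 1/√(1 - 0.737²) = 1.480
γ₁/γ₂ = 1.618/1.480 = 1.093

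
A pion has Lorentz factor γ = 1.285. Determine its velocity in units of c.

From γ = 1/√(1 - v²/c²):
1/γ² = 1/1.285² = 0.6056
v²/c² = 1 - 0.6056 = 0.3944
v/c = √(0.3944) = 0.6280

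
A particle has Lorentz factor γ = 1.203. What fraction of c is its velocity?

From γ = 1/√(1 - v²/c²):
1/γ² = 1/1.203² = 0.6910
v²/c² = 1 - 0.6910 = 0.3090
v/c = √(0.3090) = 0.5559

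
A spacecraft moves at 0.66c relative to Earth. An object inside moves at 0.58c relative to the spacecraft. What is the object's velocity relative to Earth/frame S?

u = (u' + v)/(1 + u'v/c²)
Numerator: 0.58 + 0.66 = 1.24
Denominator: 1 + 0.3828 = 1.3828
u = 1.24/1.3828 = 0.8967c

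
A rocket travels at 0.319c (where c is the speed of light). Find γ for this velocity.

v/c = 0.319, so (v/c)² = 0.101761
1 - (v/c)² = 0.898239
γ = 1/√(0.898239) = 1.055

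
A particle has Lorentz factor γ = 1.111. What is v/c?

From γ = 1/√(1 - v²/c²):
1/γ² = 1/1.111² = 0.8102
v²/c² = 1 - 0.8102 = 0.1898
v/c = √(0.1898) = 0.4357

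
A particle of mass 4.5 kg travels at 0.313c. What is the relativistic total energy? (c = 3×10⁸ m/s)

γ = 1/√(1 - 0.313²) = 1.0529
mc² = 4.5 × (3×10⁸)² = 4.050×10¹⁷ J
E = γmc² = 1.0529 × 4.050×10¹⁷ = 4.264×10¹⁷ J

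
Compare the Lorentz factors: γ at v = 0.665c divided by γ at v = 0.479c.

γ₁ = 1/√(1 - 0.665²) = 1.3390
γ₂ = 1/√(1 - 0.479²) = 1.1392
γ₁/γ₂ = 1.3390/1.1392 = 1.175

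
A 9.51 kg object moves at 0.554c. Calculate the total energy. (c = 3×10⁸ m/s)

γ = 1/√(1 - 0.554²) = 1.201
mc² = 9.51 × (3×10⁸)² = 8.559×10¹⁷ J
E = γmc² = 1.201 × 8.559×10¹⁷ = 1.028×10¹⁸ J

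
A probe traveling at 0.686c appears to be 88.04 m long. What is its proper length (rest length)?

Contracted length L = 88.04 m
γ = 1/√(1 - 0.686²) = 1.374
L₀ = γL = 1.374 × 88.04 = 121.0 m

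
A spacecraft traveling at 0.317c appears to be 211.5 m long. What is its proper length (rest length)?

Contracted length L = 211.5 m
γ = 1/√(1 - 0.317²) = 1.0544
L₀ = γL = 1.0544 × 211.5 = 223.0 m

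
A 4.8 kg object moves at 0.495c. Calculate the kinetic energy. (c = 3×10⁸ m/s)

γ = 1/√(1 - 0.495²) = 1.15089
γ - 1 = 0.15089
KE = (γ-1)mc² = 0.15089 × 4.8 × (3×10⁸)² = 6.518×10¹⁶ J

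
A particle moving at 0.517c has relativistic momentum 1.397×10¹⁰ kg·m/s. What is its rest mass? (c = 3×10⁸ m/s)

γ = 1/√(1 - 0.517²) = 1.1682
v = 0.517 × 3×10⁸ = 1.551×10⁸ m/s
m = p/(γv) = 1.397×10¹⁰/(1.1682 × 1.551×10⁸) = 77.10 kg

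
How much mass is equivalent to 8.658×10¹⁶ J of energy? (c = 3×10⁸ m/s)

From E = mc², we get m = E/c²
c² = (3×10⁸)² = 9×10¹⁶ m²/s²
m = 8.658×10¹⁶ / 9×10¹⁶ = 0.9620 kg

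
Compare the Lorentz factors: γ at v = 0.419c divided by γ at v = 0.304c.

γ₁ = 1/√(1 - 0.419²) = 1.101
γ₂ = 1/√(1 - 0.304²) = 1.050
γ₁/γ₂ = 1.101/1.050 = 1.049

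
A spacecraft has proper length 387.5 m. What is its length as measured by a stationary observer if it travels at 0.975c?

Proper length L₀ = 387.5 m
γ = 1/√(1 - 0.975²) = 4.5004
L = L₀/γ = 387.5/4.5004 = 86.10 m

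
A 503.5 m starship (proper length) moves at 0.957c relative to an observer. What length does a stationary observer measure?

Proper length L₀ = 503.5 m
γ = 1/√(1 - 0.957²) = 3.447
L = L₀/γ = 503.5/3.447 = 146.1 m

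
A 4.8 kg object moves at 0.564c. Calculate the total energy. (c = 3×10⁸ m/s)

γ = 1/√(1 - 0.564²) = 1.21098
mc² = 4.8 × (3×10⁸)² = 4.320×10¹⁷ J
E = γmc² = 1.21098 × 4.320×10¹⁷ = 5.231×10¹⁷ J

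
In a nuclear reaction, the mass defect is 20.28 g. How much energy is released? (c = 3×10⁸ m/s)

Convert mass defect: Δm = 20.28 g = 0.02028 kg
E = Δm·c² = 0.02028 × (3×10⁸)²
= 0.02028 × 9×10¹⁶ = 1.825×10¹⁵ J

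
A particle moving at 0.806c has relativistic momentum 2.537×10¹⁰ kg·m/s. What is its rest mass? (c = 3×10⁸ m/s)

γ = 1/√(1 - 0.806²) = 1.68943
v = 0.806 × 3×10⁸ = 2.418×10⁸ m/s
m = p/(γv) = 2.537×10¹⁰/(1.68943 × 2.418×10⁸) = 62.10 kg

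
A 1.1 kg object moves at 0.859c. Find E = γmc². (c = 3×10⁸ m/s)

γ = 1/√(1 - 0.859²) = 1.9532
mc² = 1.1 × (3×10⁸)² = 9.900×10¹⁶ J
E = γmc² = 1.9532 × 9.900×10¹⁶ = 1.934×10¹⁷ J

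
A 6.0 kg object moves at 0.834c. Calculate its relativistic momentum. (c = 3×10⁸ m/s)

γ = 1/√(1 - 0.834²) = 1.8124
v = 0.834 × 3×10⁸ = 2.502×10⁸ m/s
p = γmv = 1.8124 × 6.0 × 2.502×10⁸ = 2.721×10⁹ kg·m/s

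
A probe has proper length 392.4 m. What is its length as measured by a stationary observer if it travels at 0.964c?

Proper length L₀ = 392.4 m
γ = 1/√(1 - 0.964²) = 3.761
L = L₀/γ = 392.4/3.761 = 104.3 m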